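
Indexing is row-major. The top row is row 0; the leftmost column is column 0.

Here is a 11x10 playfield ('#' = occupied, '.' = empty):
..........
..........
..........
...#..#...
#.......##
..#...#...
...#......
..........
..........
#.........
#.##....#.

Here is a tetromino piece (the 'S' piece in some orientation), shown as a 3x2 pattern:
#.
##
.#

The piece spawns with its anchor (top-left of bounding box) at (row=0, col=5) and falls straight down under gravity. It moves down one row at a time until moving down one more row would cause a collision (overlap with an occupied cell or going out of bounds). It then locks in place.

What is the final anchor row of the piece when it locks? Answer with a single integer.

Answer: 0

Derivation:
Spawn at (row=0, col=5). Try each row:
  row 0: fits
  row 1: blocked -> lock at row 0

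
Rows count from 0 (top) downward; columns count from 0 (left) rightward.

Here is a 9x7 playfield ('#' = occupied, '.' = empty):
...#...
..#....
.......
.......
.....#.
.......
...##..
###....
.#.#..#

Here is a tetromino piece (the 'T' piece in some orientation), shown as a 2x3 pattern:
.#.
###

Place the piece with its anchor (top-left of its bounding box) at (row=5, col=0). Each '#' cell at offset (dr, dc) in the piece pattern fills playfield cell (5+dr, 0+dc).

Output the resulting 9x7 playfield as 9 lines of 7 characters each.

Answer: ...#...
..#....
.......
.......
.....#.
.#.....
#####..
###....
.#.#..#

Derivation:
Fill (5+0,0+1) = (5,1)
Fill (5+1,0+0) = (6,0)
Fill (5+1,0+1) = (6,1)
Fill (5+1,0+2) = (6,2)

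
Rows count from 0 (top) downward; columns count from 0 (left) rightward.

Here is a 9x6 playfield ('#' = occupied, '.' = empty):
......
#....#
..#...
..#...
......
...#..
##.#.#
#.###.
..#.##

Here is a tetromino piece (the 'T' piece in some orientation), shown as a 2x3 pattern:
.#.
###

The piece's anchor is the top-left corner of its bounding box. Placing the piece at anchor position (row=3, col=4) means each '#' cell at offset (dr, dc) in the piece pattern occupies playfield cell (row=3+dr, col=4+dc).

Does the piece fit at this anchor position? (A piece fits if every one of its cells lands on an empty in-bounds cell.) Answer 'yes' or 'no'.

Answer: no

Derivation:
Check each piece cell at anchor (3, 4):
  offset (0,1) -> (3,5): empty -> OK
  offset (1,0) -> (4,4): empty -> OK
  offset (1,1) -> (4,5): empty -> OK
  offset (1,2) -> (4,6): out of bounds -> FAIL
All cells valid: no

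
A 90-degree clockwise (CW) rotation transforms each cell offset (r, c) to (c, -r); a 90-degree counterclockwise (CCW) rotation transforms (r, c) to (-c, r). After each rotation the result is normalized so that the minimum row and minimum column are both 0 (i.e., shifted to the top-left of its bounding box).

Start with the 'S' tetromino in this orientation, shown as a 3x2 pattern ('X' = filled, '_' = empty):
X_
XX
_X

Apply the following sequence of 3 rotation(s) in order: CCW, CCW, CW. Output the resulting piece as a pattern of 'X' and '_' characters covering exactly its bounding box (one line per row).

Answer: _XX
XX_

Derivation:
Start:
X_
XX
_X
After rotation 1 (CCW):
_XX
XX_
After rotation 2 (CCW):
X_
XX
_X
After rotation 3 (CW):
_XX
XX_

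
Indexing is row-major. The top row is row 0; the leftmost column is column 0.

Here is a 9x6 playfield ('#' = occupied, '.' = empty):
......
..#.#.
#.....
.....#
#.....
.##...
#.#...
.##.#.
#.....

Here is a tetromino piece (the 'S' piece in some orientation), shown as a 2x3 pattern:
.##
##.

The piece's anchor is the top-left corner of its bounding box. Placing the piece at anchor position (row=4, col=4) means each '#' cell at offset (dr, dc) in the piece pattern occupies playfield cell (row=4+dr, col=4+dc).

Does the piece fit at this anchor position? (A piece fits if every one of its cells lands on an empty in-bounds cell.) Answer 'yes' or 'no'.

Answer: no

Derivation:
Check each piece cell at anchor (4, 4):
  offset (0,1) -> (4,5): empty -> OK
  offset (0,2) -> (4,6): out of bounds -> FAIL
  offset (1,0) -> (5,4): empty -> OK
  offset (1,1) -> (5,5): empty -> OK
All cells valid: no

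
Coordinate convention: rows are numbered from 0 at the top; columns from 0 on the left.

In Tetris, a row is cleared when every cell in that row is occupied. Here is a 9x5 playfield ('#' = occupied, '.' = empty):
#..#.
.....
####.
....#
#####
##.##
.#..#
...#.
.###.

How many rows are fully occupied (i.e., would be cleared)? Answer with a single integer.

Answer: 1

Derivation:
Check each row:
  row 0: 3 empty cells -> not full
  row 1: 5 empty cells -> not full
  row 2: 1 empty cell -> not full
  row 3: 4 empty cells -> not full
  row 4: 0 empty cells -> FULL (clear)
  row 5: 1 empty cell -> not full
  row 6: 3 empty cells -> not full
  row 7: 4 empty cells -> not full
  row 8: 2 empty cells -> not full
Total rows cleared: 1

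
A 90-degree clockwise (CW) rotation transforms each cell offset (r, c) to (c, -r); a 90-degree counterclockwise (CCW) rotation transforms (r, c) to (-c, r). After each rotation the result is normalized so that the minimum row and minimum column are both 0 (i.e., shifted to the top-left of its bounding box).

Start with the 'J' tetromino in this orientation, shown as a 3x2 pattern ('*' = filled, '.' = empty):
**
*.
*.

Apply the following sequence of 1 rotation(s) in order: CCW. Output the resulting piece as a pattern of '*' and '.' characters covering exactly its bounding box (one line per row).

Start:
**
*.
*.
After rotation 1 (CCW):
*..
***

Answer: *..
***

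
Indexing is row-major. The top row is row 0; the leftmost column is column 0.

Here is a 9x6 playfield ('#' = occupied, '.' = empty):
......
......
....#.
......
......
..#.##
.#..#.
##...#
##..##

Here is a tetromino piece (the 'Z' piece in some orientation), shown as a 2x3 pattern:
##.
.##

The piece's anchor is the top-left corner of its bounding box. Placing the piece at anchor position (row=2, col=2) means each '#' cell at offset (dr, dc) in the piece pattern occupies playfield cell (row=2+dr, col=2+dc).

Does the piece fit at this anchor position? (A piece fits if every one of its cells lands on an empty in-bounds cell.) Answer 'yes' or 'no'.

Answer: yes

Derivation:
Check each piece cell at anchor (2, 2):
  offset (0,0) -> (2,2): empty -> OK
  offset (0,1) -> (2,3): empty -> OK
  offset (1,1) -> (3,3): empty -> OK
  offset (1,2) -> (3,4): empty -> OK
All cells valid: yes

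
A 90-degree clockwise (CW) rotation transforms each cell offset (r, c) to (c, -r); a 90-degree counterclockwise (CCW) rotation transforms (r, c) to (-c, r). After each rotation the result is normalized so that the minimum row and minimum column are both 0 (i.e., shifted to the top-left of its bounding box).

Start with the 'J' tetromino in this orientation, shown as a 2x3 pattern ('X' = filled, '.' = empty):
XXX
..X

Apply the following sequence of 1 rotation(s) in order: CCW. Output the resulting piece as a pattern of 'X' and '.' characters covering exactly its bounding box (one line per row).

Start:
XXX
..X
After rotation 1 (CCW):
XX
X.
X.

Answer: XX
X.
X.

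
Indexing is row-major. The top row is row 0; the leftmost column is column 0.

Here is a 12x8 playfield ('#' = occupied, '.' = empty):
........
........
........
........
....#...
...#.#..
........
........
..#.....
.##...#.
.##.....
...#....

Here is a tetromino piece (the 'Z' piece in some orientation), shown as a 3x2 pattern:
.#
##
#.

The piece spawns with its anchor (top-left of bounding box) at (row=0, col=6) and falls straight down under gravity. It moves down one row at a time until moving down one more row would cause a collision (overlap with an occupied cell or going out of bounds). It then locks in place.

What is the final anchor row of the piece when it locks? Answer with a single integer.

Spawn at (row=0, col=6). Try each row:
  row 0: fits
  row 1: fits
  row 2: fits
  row 3: fits
  row 4: fits
  row 5: fits
  row 6: fits
  row 7: blocked -> lock at row 6

Answer: 6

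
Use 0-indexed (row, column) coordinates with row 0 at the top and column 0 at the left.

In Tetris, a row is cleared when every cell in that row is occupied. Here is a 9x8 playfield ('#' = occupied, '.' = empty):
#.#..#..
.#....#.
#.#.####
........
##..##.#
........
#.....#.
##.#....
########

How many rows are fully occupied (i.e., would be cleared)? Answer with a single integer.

Check each row:
  row 0: 5 empty cells -> not full
  row 1: 6 empty cells -> not full
  row 2: 2 empty cells -> not full
  row 3: 8 empty cells -> not full
  row 4: 3 empty cells -> not full
  row 5: 8 empty cells -> not full
  row 6: 6 empty cells -> not full
  row 7: 5 empty cells -> not full
  row 8: 0 empty cells -> FULL (clear)
Total rows cleared: 1

Answer: 1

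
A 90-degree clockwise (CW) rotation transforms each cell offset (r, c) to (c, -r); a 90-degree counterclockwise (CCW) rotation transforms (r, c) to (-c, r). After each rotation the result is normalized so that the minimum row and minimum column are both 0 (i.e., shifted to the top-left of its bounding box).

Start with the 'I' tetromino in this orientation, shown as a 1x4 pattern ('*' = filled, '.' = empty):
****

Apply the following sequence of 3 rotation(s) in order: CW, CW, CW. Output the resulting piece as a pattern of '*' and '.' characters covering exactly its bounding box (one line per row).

Start:
****
After rotation 1 (CW):
*
*
*
*
After rotation 2 (CW):
****
After rotation 3 (CW):
*
*
*
*

Answer: *
*
*
*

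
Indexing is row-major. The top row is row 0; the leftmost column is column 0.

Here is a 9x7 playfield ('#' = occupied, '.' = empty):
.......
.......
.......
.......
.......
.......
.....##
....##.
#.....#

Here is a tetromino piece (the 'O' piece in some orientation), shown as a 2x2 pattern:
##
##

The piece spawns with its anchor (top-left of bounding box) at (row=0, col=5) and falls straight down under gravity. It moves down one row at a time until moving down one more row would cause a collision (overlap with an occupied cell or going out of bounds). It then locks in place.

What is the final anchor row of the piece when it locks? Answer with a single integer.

Spawn at (row=0, col=5). Try each row:
  row 0: fits
  row 1: fits
  row 2: fits
  row 3: fits
  row 4: fits
  row 5: blocked -> lock at row 4

Answer: 4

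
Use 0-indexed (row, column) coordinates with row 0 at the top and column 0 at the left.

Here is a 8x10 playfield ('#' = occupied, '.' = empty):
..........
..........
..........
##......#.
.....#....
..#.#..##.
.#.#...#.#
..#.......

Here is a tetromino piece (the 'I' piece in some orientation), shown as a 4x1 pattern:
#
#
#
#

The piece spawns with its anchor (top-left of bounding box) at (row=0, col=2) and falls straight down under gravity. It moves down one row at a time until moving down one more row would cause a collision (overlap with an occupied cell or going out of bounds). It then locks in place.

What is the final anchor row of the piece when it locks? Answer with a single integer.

Answer: 1

Derivation:
Spawn at (row=0, col=2). Try each row:
  row 0: fits
  row 1: fits
  row 2: blocked -> lock at row 1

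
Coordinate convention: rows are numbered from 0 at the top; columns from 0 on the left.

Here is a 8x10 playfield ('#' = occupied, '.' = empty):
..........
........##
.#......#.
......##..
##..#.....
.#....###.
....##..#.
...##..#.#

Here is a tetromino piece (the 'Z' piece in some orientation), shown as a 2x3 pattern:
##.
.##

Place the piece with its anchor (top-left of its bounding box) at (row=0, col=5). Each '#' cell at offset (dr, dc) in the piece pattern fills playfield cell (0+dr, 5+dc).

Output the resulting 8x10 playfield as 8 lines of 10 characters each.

Fill (0+0,5+0) = (0,5)
Fill (0+0,5+1) = (0,6)
Fill (0+1,5+1) = (1,6)
Fill (0+1,5+2) = (1,7)

Answer: .....##...
......####
.#......#.
......##..
##..#.....
.#....###.
....##..#.
...##..#.#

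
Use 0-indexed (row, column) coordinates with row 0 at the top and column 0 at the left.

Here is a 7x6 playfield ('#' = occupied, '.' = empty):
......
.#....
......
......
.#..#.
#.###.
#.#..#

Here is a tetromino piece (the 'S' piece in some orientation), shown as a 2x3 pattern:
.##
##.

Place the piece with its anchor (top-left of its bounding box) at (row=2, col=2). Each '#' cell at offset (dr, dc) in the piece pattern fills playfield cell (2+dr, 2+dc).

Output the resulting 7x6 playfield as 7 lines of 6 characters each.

Fill (2+0,2+1) = (2,3)
Fill (2+0,2+2) = (2,4)
Fill (2+1,2+0) = (3,2)
Fill (2+1,2+1) = (3,3)

Answer: ......
.#....
...##.
..##..
.#..#.
#.###.
#.#..#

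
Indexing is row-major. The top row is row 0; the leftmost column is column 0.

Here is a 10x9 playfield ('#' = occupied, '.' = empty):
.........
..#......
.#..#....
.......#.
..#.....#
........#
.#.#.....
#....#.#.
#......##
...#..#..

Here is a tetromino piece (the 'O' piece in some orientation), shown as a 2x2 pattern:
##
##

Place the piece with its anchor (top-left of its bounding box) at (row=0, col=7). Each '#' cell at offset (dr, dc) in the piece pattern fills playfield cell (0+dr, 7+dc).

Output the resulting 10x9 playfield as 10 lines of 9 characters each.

Answer: .......##
..#....##
.#..#....
.......#.
..#.....#
........#
.#.#.....
#....#.#.
#......##
...#..#..

Derivation:
Fill (0+0,7+0) = (0,7)
Fill (0+0,7+1) = (0,8)
Fill (0+1,7+0) = (1,7)
Fill (0+1,7+1) = (1,8)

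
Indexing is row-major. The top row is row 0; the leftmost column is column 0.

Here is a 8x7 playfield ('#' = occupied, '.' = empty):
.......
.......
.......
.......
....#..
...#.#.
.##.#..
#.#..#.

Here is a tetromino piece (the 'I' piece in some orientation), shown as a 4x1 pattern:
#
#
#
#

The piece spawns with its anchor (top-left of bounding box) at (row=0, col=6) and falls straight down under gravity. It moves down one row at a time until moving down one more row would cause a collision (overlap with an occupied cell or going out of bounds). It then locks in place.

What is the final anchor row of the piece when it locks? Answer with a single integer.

Answer: 4

Derivation:
Spawn at (row=0, col=6). Try each row:
  row 0: fits
  row 1: fits
  row 2: fits
  row 3: fits
  row 4: fits
  row 5: blocked -> lock at row 4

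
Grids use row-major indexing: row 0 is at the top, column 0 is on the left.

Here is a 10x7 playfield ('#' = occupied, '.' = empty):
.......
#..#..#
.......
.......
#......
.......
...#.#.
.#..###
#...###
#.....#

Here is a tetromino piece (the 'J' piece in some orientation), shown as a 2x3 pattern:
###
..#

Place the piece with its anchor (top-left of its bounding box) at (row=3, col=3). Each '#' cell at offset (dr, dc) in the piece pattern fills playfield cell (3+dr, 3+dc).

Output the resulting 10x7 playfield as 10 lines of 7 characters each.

Answer: .......
#..#..#
.......
...###.
#....#.
.......
...#.#.
.#..###
#...###
#.....#

Derivation:
Fill (3+0,3+0) = (3,3)
Fill (3+0,3+1) = (3,4)
Fill (3+0,3+2) = (3,5)
Fill (3+1,3+2) = (4,5)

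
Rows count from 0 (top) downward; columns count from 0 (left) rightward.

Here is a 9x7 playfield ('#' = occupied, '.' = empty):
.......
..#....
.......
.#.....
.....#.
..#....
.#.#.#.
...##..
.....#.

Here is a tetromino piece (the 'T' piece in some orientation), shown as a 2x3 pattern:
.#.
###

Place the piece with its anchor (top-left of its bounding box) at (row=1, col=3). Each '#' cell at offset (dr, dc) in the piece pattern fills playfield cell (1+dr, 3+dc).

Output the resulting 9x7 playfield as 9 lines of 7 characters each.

Answer: .......
..#.#..
...###.
.#.....
.....#.
..#....
.#.#.#.
...##..
.....#.

Derivation:
Fill (1+0,3+1) = (1,4)
Fill (1+1,3+0) = (2,3)
Fill (1+1,3+1) = (2,4)
Fill (1+1,3+2) = (2,5)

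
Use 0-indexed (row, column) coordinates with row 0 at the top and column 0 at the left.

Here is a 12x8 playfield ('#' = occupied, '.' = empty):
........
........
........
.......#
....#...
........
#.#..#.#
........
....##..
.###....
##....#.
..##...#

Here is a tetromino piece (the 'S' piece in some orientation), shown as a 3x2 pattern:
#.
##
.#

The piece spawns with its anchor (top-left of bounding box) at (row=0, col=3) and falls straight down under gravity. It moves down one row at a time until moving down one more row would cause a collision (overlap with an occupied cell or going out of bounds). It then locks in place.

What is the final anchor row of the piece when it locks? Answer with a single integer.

Spawn at (row=0, col=3). Try each row:
  row 0: fits
  row 1: fits
  row 2: blocked -> lock at row 1

Answer: 1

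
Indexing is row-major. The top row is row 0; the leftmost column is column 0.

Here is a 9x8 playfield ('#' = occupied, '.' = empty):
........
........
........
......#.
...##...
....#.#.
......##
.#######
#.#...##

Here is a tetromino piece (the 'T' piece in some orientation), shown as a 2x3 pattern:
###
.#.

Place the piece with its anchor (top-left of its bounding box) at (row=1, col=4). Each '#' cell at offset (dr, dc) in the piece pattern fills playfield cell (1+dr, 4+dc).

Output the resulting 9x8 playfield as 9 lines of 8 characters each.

Fill (1+0,4+0) = (1,4)
Fill (1+0,4+1) = (1,5)
Fill (1+0,4+2) = (1,6)
Fill (1+1,4+1) = (2,5)

Answer: ........
....###.
.....#..
......#.
...##...
....#.#.
......##
.#######
#.#...##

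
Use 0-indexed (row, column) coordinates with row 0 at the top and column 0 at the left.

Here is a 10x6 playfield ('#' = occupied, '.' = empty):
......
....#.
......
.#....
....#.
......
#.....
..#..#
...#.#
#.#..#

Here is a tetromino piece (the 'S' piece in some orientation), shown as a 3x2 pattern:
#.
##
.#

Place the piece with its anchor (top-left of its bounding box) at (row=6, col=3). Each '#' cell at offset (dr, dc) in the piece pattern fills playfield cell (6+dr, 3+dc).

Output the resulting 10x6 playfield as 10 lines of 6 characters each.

Answer: ......
....#.
......
.#....
....#.
......
#..#..
..####
...###
#.#..#

Derivation:
Fill (6+0,3+0) = (6,3)
Fill (6+1,3+0) = (7,3)
Fill (6+1,3+1) = (7,4)
Fill (6+2,3+1) = (8,4)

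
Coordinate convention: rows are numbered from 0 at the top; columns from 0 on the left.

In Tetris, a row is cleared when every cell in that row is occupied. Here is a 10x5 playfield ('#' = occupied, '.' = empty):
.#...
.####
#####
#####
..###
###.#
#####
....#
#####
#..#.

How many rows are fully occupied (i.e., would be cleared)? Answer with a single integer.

Answer: 4

Derivation:
Check each row:
  row 0: 4 empty cells -> not full
  row 1: 1 empty cell -> not full
  row 2: 0 empty cells -> FULL (clear)
  row 3: 0 empty cells -> FULL (clear)
  row 4: 2 empty cells -> not full
  row 5: 1 empty cell -> not full
  row 6: 0 empty cells -> FULL (clear)
  row 7: 4 empty cells -> not full
  row 8: 0 empty cells -> FULL (clear)
  row 9: 3 empty cells -> not full
Total rows cleared: 4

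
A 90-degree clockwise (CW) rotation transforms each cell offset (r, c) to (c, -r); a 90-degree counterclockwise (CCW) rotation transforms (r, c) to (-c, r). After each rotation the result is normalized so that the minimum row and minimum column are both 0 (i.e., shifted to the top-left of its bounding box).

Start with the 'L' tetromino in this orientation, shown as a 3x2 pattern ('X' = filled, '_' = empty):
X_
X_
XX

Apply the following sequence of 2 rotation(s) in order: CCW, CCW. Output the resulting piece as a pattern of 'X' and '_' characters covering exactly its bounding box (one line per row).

Start:
X_
X_
XX
After rotation 1 (CCW):
__X
XXX
After rotation 2 (CCW):
XX
_X
_X

Answer: XX
_X
_X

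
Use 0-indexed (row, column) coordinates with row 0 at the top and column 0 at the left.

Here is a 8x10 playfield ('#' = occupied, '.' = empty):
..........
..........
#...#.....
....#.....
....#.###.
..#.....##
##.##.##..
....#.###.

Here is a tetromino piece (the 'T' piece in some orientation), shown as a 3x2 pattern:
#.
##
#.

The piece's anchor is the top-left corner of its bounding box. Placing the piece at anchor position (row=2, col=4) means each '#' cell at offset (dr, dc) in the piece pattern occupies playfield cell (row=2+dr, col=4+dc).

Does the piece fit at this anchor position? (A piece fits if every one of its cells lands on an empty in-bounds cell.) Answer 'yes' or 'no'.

Check each piece cell at anchor (2, 4):
  offset (0,0) -> (2,4): occupied ('#') -> FAIL
  offset (1,0) -> (3,4): occupied ('#') -> FAIL
  offset (1,1) -> (3,5): empty -> OK
  offset (2,0) -> (4,4): occupied ('#') -> FAIL
All cells valid: no

Answer: no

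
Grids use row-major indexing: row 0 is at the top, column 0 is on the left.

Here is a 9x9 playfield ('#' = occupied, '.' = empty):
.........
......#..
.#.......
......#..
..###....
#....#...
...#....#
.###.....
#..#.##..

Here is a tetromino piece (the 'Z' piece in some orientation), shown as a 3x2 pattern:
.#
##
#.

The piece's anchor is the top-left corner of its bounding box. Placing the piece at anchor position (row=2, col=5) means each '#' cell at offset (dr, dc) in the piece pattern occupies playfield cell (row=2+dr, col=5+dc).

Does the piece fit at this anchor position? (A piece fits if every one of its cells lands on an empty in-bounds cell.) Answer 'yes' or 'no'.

Answer: no

Derivation:
Check each piece cell at anchor (2, 5):
  offset (0,1) -> (2,6): empty -> OK
  offset (1,0) -> (3,5): empty -> OK
  offset (1,1) -> (3,6): occupied ('#') -> FAIL
  offset (2,0) -> (4,5): empty -> OK
All cells valid: no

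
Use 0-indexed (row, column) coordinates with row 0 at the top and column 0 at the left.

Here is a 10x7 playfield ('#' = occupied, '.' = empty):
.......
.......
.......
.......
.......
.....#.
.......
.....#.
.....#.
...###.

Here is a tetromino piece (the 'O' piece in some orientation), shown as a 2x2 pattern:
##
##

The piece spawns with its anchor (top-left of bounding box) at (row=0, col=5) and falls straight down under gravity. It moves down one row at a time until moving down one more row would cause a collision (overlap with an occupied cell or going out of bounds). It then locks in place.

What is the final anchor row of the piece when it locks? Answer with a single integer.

Answer: 3

Derivation:
Spawn at (row=0, col=5). Try each row:
  row 0: fits
  row 1: fits
  row 2: fits
  row 3: fits
  row 4: blocked -> lock at row 3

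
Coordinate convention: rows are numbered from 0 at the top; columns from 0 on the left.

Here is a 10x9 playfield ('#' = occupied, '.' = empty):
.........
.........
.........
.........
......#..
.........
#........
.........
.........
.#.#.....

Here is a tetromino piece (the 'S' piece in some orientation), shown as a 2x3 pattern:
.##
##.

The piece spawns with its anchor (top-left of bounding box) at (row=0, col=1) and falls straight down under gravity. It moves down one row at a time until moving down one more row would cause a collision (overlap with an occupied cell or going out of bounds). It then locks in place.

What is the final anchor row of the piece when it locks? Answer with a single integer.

Spawn at (row=0, col=1). Try each row:
  row 0: fits
  row 1: fits
  row 2: fits
  row 3: fits
  row 4: fits
  row 5: fits
  row 6: fits
  row 7: fits
  row 8: blocked -> lock at row 7

Answer: 7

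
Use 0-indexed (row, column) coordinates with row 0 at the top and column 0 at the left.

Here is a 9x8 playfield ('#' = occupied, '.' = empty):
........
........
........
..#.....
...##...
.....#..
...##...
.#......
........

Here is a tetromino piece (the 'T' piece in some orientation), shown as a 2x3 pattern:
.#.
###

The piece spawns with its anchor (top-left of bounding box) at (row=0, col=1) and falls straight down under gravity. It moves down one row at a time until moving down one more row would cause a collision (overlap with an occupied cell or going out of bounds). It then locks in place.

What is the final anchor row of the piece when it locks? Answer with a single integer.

Answer: 1

Derivation:
Spawn at (row=0, col=1). Try each row:
  row 0: fits
  row 1: fits
  row 2: blocked -> lock at row 1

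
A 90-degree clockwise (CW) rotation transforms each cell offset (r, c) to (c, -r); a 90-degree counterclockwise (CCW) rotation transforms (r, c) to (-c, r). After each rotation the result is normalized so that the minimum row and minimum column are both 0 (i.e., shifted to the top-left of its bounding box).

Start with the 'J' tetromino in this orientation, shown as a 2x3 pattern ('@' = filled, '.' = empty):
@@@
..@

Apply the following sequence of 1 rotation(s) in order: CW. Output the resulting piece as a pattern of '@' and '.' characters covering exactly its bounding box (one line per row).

Start:
@@@
..@
After rotation 1 (CW):
.@
.@
@@

Answer: .@
.@
@@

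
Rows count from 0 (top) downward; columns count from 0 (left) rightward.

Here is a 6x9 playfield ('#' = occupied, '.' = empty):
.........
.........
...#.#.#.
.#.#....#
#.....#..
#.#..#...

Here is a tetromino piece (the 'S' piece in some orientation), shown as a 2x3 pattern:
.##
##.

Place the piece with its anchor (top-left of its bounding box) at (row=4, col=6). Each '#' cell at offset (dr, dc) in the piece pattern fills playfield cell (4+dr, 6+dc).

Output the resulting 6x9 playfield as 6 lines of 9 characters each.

Answer: .........
.........
...#.#.#.
.#.#....#
#.....###
#.#..###.

Derivation:
Fill (4+0,6+1) = (4,7)
Fill (4+0,6+2) = (4,8)
Fill (4+1,6+0) = (5,6)
Fill (4+1,6+1) = (5,7)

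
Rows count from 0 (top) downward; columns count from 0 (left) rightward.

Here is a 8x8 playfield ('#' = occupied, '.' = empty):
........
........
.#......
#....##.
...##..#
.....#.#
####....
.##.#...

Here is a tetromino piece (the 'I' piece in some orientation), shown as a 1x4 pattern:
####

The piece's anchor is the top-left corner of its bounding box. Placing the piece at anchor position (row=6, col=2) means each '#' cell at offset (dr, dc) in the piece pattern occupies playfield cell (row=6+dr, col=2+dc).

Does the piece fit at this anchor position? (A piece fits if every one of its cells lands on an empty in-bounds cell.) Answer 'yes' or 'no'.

Answer: no

Derivation:
Check each piece cell at anchor (6, 2):
  offset (0,0) -> (6,2): occupied ('#') -> FAIL
  offset (0,1) -> (6,3): occupied ('#') -> FAIL
  offset (0,2) -> (6,4): empty -> OK
  offset (0,3) -> (6,5): empty -> OK
All cells valid: no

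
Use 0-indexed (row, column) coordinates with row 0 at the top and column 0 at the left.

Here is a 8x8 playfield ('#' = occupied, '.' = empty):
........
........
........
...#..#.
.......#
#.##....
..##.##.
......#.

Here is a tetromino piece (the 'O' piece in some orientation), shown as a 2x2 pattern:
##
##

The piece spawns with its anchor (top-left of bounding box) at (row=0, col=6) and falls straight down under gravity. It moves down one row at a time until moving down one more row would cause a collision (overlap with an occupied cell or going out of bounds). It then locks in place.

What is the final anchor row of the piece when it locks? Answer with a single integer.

Answer: 1

Derivation:
Spawn at (row=0, col=6). Try each row:
  row 0: fits
  row 1: fits
  row 2: blocked -> lock at row 1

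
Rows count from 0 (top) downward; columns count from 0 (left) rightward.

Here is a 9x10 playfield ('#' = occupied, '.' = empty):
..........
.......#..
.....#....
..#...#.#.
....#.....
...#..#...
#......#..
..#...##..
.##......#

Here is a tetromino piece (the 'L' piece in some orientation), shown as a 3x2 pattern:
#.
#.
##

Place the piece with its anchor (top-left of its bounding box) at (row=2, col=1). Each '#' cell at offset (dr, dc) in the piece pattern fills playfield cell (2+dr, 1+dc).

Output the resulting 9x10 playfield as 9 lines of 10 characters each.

Answer: ..........
.......#..
.#...#....
.##...#.#.
.##.#.....
...#..#...
#......#..
..#...##..
.##......#

Derivation:
Fill (2+0,1+0) = (2,1)
Fill (2+1,1+0) = (3,1)
Fill (2+2,1+0) = (4,1)
Fill (2+2,1+1) = (4,2)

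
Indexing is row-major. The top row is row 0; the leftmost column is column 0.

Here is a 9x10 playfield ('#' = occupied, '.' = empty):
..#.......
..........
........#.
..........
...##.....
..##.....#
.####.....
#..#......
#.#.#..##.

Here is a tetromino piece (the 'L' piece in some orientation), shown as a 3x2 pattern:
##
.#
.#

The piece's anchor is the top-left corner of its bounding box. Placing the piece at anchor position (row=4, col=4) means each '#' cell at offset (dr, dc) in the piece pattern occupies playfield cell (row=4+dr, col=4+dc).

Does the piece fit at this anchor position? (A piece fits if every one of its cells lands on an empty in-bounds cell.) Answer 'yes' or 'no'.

Check each piece cell at anchor (4, 4):
  offset (0,0) -> (4,4): occupied ('#') -> FAIL
  offset (0,1) -> (4,5): empty -> OK
  offset (1,1) -> (5,5): empty -> OK
  offset (2,1) -> (6,5): empty -> OK
All cells valid: no

Answer: no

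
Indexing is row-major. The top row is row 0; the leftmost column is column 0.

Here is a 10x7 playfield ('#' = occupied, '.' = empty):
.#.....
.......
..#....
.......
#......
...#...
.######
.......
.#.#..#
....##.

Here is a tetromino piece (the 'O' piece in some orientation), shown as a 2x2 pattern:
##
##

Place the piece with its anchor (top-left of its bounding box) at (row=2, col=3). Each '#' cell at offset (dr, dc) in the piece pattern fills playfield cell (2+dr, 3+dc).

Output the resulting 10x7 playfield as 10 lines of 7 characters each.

Answer: .#.....
.......
..###..
...##..
#......
...#...
.######
.......
.#.#..#
....##.

Derivation:
Fill (2+0,3+0) = (2,3)
Fill (2+0,3+1) = (2,4)
Fill (2+1,3+0) = (3,3)
Fill (2+1,3+1) = (3,4)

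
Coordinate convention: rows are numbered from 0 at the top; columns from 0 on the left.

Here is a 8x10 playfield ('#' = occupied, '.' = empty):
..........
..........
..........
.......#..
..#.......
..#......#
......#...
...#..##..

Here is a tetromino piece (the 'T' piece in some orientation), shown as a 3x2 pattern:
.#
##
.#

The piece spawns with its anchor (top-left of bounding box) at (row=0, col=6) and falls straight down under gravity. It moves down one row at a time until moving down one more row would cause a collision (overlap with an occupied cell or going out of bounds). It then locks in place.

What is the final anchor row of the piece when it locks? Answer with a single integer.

Spawn at (row=0, col=6). Try each row:
  row 0: fits
  row 1: blocked -> lock at row 0

Answer: 0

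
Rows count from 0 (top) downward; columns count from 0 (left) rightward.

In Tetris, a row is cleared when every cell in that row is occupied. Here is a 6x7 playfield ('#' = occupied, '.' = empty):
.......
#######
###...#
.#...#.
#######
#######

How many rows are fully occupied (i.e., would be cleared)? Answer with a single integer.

Answer: 3

Derivation:
Check each row:
  row 0: 7 empty cells -> not full
  row 1: 0 empty cells -> FULL (clear)
  row 2: 3 empty cells -> not full
  row 3: 5 empty cells -> not full
  row 4: 0 empty cells -> FULL (clear)
  row 5: 0 empty cells -> FULL (clear)
Total rows cleared: 3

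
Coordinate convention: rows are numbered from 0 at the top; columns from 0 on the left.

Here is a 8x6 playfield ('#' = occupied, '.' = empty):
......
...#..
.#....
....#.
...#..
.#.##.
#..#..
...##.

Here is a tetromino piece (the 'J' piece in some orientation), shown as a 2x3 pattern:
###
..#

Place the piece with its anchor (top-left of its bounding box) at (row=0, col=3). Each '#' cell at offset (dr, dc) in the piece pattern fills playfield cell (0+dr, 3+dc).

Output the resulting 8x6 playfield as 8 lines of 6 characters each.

Answer: ...###
...#.#
.#....
....#.
...#..
.#.##.
#..#..
...##.

Derivation:
Fill (0+0,3+0) = (0,3)
Fill (0+0,3+1) = (0,4)
Fill (0+0,3+2) = (0,5)
Fill (0+1,3+2) = (1,5)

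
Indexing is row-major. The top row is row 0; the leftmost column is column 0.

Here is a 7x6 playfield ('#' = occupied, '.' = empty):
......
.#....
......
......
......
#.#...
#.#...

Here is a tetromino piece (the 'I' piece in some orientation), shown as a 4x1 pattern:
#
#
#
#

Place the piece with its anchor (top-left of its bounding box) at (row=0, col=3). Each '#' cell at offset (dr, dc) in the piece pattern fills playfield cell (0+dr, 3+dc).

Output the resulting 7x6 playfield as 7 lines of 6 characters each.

Answer: ...#..
.#.#..
...#..
...#..
......
#.#...
#.#...

Derivation:
Fill (0+0,3+0) = (0,3)
Fill (0+1,3+0) = (1,3)
Fill (0+2,3+0) = (2,3)
Fill (0+3,3+0) = (3,3)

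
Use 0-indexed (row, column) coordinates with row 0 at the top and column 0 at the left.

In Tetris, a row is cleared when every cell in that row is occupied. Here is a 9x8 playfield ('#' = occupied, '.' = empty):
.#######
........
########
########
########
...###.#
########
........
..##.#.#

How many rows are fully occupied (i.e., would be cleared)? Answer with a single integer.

Check each row:
  row 0: 1 empty cell -> not full
  row 1: 8 empty cells -> not full
  row 2: 0 empty cells -> FULL (clear)
  row 3: 0 empty cells -> FULL (clear)
  row 4: 0 empty cells -> FULL (clear)
  row 5: 4 empty cells -> not full
  row 6: 0 empty cells -> FULL (clear)
  row 7: 8 empty cells -> not full
  row 8: 4 empty cells -> not full
Total rows cleared: 4

Answer: 4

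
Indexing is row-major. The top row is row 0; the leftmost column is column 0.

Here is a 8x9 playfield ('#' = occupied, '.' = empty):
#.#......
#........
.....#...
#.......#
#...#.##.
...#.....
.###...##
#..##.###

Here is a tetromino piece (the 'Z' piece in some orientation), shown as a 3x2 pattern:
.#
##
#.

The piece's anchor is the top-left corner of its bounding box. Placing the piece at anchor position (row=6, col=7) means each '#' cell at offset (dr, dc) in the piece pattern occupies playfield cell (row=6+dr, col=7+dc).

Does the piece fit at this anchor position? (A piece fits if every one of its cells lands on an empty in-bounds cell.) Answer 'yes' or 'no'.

Check each piece cell at anchor (6, 7):
  offset (0,1) -> (6,8): occupied ('#') -> FAIL
  offset (1,0) -> (7,7): occupied ('#') -> FAIL
  offset (1,1) -> (7,8): occupied ('#') -> FAIL
  offset (2,0) -> (8,7): out of bounds -> FAIL
All cells valid: no

Answer: no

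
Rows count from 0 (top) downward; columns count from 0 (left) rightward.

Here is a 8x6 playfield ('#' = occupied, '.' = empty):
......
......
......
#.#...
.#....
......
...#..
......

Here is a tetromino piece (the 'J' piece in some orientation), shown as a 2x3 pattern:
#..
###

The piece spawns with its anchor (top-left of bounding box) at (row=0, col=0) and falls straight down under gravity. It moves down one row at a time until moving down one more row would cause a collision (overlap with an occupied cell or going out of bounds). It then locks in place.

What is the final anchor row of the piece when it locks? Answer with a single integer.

Answer: 1

Derivation:
Spawn at (row=0, col=0). Try each row:
  row 0: fits
  row 1: fits
  row 2: blocked -> lock at row 1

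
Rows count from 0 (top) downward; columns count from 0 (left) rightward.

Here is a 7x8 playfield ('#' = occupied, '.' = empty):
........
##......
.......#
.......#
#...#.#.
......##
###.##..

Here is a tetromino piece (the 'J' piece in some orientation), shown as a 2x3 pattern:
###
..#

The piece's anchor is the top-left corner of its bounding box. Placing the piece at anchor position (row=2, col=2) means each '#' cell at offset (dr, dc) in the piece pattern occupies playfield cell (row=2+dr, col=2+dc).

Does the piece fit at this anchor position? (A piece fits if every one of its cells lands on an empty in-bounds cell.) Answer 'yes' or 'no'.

Check each piece cell at anchor (2, 2):
  offset (0,0) -> (2,2): empty -> OK
  offset (0,1) -> (2,3): empty -> OK
  offset (0,2) -> (2,4): empty -> OK
  offset (1,2) -> (3,4): empty -> OK
All cells valid: yes

Answer: yes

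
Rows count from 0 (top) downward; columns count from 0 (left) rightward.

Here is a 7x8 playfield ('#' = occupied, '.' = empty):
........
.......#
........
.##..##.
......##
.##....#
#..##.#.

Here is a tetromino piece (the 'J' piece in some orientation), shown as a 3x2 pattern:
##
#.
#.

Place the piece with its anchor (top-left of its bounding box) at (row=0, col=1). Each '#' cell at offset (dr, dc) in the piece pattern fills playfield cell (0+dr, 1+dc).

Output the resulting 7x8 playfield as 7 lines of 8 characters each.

Answer: .##.....
.#.....#
.#......
.##..##.
......##
.##....#
#..##.#.

Derivation:
Fill (0+0,1+0) = (0,1)
Fill (0+0,1+1) = (0,2)
Fill (0+1,1+0) = (1,1)
Fill (0+2,1+0) = (2,1)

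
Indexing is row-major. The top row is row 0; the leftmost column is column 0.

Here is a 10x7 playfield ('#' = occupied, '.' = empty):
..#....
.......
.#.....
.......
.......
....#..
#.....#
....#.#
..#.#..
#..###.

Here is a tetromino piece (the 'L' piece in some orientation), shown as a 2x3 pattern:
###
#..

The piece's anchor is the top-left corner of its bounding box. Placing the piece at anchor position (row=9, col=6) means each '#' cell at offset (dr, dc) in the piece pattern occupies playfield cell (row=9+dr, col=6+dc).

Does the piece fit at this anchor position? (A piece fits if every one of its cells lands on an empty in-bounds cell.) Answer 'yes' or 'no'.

Check each piece cell at anchor (9, 6):
  offset (0,0) -> (9,6): empty -> OK
  offset (0,1) -> (9,7): out of bounds -> FAIL
  offset (0,2) -> (9,8): out of bounds -> FAIL
  offset (1,0) -> (10,6): out of bounds -> FAIL
All cells valid: no

Answer: no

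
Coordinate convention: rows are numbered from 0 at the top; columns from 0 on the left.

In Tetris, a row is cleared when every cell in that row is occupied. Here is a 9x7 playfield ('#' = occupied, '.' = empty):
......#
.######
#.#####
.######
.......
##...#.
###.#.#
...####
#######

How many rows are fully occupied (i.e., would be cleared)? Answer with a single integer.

Answer: 1

Derivation:
Check each row:
  row 0: 6 empty cells -> not full
  row 1: 1 empty cell -> not full
  row 2: 1 empty cell -> not full
  row 3: 1 empty cell -> not full
  row 4: 7 empty cells -> not full
  row 5: 4 empty cells -> not full
  row 6: 2 empty cells -> not full
  row 7: 3 empty cells -> not full
  row 8: 0 empty cells -> FULL (clear)
Total rows cleared: 1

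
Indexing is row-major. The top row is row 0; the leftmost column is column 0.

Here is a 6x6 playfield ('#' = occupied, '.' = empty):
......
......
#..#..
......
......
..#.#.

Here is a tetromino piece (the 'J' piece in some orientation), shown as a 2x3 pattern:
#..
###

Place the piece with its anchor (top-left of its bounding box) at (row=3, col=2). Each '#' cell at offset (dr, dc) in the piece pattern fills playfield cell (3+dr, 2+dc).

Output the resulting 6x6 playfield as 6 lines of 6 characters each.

Fill (3+0,2+0) = (3,2)
Fill (3+1,2+0) = (4,2)
Fill (3+1,2+1) = (4,3)
Fill (3+1,2+2) = (4,4)

Answer: ......
......
#..#..
..#...
..###.
..#.#.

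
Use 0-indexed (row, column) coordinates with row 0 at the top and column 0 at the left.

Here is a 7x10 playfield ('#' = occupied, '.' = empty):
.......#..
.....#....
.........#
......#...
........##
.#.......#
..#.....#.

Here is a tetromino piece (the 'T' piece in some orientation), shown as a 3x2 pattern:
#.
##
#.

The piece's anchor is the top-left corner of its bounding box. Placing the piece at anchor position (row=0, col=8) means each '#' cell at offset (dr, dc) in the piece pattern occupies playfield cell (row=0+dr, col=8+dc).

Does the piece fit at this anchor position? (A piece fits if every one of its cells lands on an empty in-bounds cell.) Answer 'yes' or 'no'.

Answer: yes

Derivation:
Check each piece cell at anchor (0, 8):
  offset (0,0) -> (0,8): empty -> OK
  offset (1,0) -> (1,8): empty -> OK
  offset (1,1) -> (1,9): empty -> OK
  offset (2,0) -> (2,8): empty -> OK
All cells valid: yes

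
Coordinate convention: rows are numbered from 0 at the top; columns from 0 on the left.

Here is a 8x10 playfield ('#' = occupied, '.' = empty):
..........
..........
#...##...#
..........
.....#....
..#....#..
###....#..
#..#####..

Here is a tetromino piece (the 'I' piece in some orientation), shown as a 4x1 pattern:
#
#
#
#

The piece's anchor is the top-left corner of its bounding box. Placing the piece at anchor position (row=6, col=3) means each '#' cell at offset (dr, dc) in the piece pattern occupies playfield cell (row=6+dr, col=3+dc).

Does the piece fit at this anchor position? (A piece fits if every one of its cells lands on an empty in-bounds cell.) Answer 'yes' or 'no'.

Check each piece cell at anchor (6, 3):
  offset (0,0) -> (6,3): empty -> OK
  offset (1,0) -> (7,3): occupied ('#') -> FAIL
  offset (2,0) -> (8,3): out of bounds -> FAIL
  offset (3,0) -> (9,3): out of bounds -> FAIL
All cells valid: no

Answer: no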